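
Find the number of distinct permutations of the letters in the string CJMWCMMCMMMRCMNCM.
17! / (1! × 8! × 5! × 1! × 1! × 1!) = 73513440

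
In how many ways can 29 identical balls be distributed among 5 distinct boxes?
C(29+5-1, 5-1) = C(33, 4) = 40920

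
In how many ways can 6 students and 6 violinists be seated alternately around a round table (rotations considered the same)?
Fix one of the students: (6-1)! ways for the remaining students, × 6! ways for the violinists = 120 × 720 = 86400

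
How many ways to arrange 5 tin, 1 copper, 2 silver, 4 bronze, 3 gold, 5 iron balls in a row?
20! / (5! × 1! × 2! × 4! × 3! × 5!) = 586637251200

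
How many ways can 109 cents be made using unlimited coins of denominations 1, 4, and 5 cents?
Coefficient of x^109 in 1/(1-x^1) · 1/(1-x^4) · 1/(1-x^5). Case on j = number of 5-cent coins (j = 0..21); remainder r = 109 - 5j is made from {1,4} in ⌊r/4⌋+1 ways. r = 109, 104, 99, 94, 89, 84, 79, 74, 69, 64, 59, 54, 49, 44, 39, 34, 29, 24, 19, 14, 9, 4 → 28 + 27 + 25 + 24 + 23 + 22 + 20 + 19 + 18 + 17 + 15 + 14 + 13 + 12 + 10 + 9 + 8 + 7 + 5 + 4 + 3 + 2 = 325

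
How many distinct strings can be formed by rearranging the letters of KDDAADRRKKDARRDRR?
17! / (6! × 5! × 3! × 3!) = 114354240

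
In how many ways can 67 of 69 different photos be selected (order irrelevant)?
C(69,67) = 69!/(67!×2!) = 2346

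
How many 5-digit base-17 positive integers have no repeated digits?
First digit: 16 choices (nonzero). Then descending: 16 × 16 × 15 × 14 × 13 = 698880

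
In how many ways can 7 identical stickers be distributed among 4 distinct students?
C(7+4-1, 4-1) = C(10, 3) = 120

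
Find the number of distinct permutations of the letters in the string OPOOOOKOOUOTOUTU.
16! / (1! × 3! × 1! × 9! × 2!) = 4804800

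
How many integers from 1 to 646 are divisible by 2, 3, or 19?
⌊646/2⌋+⌊646/3⌋+⌊646/19⌋ - ⌊646/6⌋-⌊646/38⌋-⌊646/57⌋ + ⌊646/114⌋ = 323+215+34 - 107-17-11 + 5 = 442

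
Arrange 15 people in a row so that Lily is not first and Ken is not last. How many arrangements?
By inclusion-exclusion: 15! - 2×(15-1)! + (15-2)! = 1307674368000 - 174356582400 + 6227020800 = 1139544806400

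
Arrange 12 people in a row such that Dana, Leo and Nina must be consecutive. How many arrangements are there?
Treat the 3 as one block: (12-3+1)! × 3! = 3628800 × 6 = 21772800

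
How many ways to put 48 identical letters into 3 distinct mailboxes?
C(48+3-1, 3-1) = C(50, 2) = 1225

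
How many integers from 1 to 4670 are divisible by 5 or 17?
⌊4670/5⌋ + ⌊4670/17⌋ - ⌊4670/85⌋ = 934 + 274 - 54 = 1154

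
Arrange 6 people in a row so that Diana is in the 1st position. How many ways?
Fix one position: (6-1)! = 120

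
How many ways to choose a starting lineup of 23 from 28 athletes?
C(28,23) = 28!/(23!×5!) = 98280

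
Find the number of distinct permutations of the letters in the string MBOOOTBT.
8! / (3! × 2! × 1! × 2!) = 1680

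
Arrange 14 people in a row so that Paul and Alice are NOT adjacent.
Total - adjacent = 14! - (14-1)!×2 = 87178291200 - 12454041600 = 74724249600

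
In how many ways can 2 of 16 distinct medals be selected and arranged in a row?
P(16,2) = 16!/(16-2)! = 240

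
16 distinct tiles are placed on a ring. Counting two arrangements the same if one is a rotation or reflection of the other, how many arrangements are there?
(16-1)!/2 = 1307674368000/2 = 653837184000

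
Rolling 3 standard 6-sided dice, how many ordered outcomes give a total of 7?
Coefficient of x^7 in (x + x² + ... + x^6)^3. By inclusion-exclusion on dice exceeding 6: Σ_j (-1)^j C(3,j)·C(7-1-6j, 2) = C(3,0)·C(6,2) = 1·15 = 15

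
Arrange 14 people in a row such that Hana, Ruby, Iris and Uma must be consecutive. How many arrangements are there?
Treat the 4 as one block: (14-4+1)! × 4! = 39916800 × 24 = 958003200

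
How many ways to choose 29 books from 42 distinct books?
C(42,29) = 42!/(29!×13!) = 25518731280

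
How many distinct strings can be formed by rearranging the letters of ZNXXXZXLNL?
10! / (2! × 4! × 2! × 2!) = 18900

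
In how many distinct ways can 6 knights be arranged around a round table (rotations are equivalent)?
Circular: fix one position, arrange the rest. (6-1)! = 120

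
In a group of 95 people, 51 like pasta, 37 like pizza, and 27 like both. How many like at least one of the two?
|A∪B| = |A| + |B| - |A∩B| = 51 + 37 - 27 = 61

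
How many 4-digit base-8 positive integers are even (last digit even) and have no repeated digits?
Last∈{0,2,4,6}. Last=0: 210. Last nonzero: 3×6×P(6,2) = 540. Total = 750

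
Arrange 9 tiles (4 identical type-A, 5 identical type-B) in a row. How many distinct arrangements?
9! / (4! × 5!) = 126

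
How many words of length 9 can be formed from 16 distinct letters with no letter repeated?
P(16,9) = 16!/(16-9)! = 4151347200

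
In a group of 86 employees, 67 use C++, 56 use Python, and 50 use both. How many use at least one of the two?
|A∪B| = |A| + |B| - |A∩B| = 67 + 56 - 50 = 73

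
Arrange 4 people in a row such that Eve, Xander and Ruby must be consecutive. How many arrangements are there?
Treat the 3 as one block: (4-3+1)! × 3! = 2 × 6 = 12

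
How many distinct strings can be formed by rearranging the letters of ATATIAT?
7! / (3! × 3! × 1!) = 140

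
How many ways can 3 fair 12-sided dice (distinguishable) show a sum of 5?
Coefficient of x^5 in (x + x² + ... + x^12)^3. By inclusion-exclusion on dice exceeding 12: Σ_j (-1)^j C(3,j)·C(5-1-12j, 2) = C(3,0)·C(4,2) = 1·6 = 6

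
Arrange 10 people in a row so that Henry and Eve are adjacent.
Treat as block: (10-1)! × 2! = 362880 × 2 = 725760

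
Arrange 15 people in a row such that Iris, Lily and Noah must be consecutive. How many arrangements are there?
Treat the 3 as one block: (15-3+1)! × 3! = 6227020800 × 6 = 37362124800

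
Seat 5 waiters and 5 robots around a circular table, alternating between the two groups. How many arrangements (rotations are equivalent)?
Fix one of the waiters: (5-1)! ways for the remaining waiters, × 5! ways for the robots = 24 × 120 = 2880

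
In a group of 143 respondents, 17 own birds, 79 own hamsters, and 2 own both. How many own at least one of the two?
|A∪B| = |A| + |B| - |A∩B| = 17 + 79 - 2 = 94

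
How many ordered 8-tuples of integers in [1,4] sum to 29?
Coefficient of x^29 in (x + x² + ... + x^4)^8. By inclusion-exclusion on dice exceeding 4: Σ_j (-1)^j C(8,j)·C(29-1-4j, 7) = C(8,0)·C(28,7) - C(8,1)·C(24,7) + C(8,2)·C(20,7) - C(8,3)·C(16,7) + C(8,4)·C(12,7) - C(8,5)·C(8,7) = 1·1184040 - 8·346104 + 28·77520 - 56·11440 + 70·792 - 56·8 = 120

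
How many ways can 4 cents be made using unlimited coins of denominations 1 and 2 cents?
Coefficient of x^4 in 1/(1-x^1) · 1/(1-x^2). Use j coins of 2 for j = 0..⌊4/2⌋ = 2, the rest in 1s: 2 + 1 = 3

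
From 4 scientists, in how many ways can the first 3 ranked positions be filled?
P(4,3) = 4!/(4-3)! = 24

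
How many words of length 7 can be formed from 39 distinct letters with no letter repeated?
P(39,7) = 39!/(39-7)! = 77519922480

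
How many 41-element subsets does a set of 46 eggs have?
C(46,41) = 46!/(41!×5!) = 1370754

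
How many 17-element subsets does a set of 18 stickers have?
C(18,17) = 18!/(17!×1!) = 18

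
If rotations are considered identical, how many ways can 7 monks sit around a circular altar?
Circular: fix one position, arrange the rest. (7-1)! = 720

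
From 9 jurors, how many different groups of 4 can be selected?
C(9,4) = 9!/(4!×5!) = 126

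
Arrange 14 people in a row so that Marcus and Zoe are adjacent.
Treat as block: (14-1)! × 2! = 6227020800 × 2 = 12454041600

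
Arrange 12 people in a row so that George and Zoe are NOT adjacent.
Total - adjacent = 12! - (12-1)!×2 = 479001600 - 79833600 = 399168000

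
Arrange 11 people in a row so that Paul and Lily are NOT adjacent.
Total - adjacent = 11! - (11-1)!×2 = 39916800 - 7257600 = 32659200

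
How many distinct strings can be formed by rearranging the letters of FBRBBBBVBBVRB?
13! / (2! × 2! × 8! × 1!) = 38610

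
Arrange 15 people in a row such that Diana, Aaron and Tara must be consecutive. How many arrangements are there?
Treat the 3 as one block: (15-3+1)! × 3! = 6227020800 × 6 = 37362124800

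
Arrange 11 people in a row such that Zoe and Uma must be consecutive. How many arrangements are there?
Treat the 2 as one block: (11-2+1)! × 2! = 3628800 × 2 = 7257600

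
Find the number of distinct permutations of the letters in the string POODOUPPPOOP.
12! / (5! × 1! × 1! × 5!) = 33264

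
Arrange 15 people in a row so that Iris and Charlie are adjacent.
Treat as block: (15-1)! × 2! = 87178291200 × 2 = 174356582400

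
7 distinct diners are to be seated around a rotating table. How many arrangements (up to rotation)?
Circular: fix one position, arrange the rest. (7-1)! = 720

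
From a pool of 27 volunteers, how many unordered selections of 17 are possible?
C(27,17) = 27!/(17!×10!) = 8436285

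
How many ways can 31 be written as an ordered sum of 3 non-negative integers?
C(31+3-1, 3-1) = C(33, 2) = 528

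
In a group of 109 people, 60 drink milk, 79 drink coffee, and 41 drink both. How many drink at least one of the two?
|A∪B| = |A| + |B| - |A∩B| = 60 + 79 - 41 = 98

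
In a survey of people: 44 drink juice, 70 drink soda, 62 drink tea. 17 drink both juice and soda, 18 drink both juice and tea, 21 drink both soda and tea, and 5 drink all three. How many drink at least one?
|A∪B∪C| = 44+70+62-17-18-21+5 = 125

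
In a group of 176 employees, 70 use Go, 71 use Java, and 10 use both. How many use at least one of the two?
|A∪B| = |A| + |B| - |A∩B| = 70 + 71 - 10 = 131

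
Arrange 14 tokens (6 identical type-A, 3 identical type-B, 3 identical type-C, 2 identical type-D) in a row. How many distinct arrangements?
14! / (6! × 3! × 3! × 2!) = 1681680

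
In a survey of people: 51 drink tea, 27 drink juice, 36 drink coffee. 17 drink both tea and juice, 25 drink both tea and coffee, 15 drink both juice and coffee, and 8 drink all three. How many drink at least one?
|A∪B∪C| = 51+27+36-17-25-15+8 = 65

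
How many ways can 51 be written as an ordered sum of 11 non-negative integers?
C(51+11-1, 11-1) = C(61, 10) = 90177170226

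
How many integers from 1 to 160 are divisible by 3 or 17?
⌊160/3⌋ + ⌊160/17⌋ - ⌊160/51⌋ = 53 + 9 - 3 = 59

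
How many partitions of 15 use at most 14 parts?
By conjugation, equals partitions of 15 into parts ≤ 14. Let r_j(i) = number of partitions of i into parts ≤ j, for i = 0..15. r_1(i) = 1 for all i; r_j(i) = r_{j-1}(i) + r_j(i-j). Rows j = 2..14: ≤2: 1 1 2 2 3 3 4 4 5 5 6 6 7 7 8 8; ≤3: 1 1 2 3 4 5 7 8 10 12 14 16 19 21 24 27; ≤4: 1 1 2 3 5 6 9 11 15 18 23 27 34 39 47 54; ≤5: 1 1 2 3 5 7 10 13 18 23 30 37 47 57 70 84; ≤6: 1 1 2 3 5 7 11 14 20 26 35 44 58 71 90 110; ≤7: 1 1 2 3 5 7 11 15 21 28 38 49 65 82 105 131; ≤8: 1 1 2 3 5 7 11 15 22 29 40 52 70 89 116 146; ≤9: 1 1 2 3 5 7 11 15 22 30 41 54 73 94 123 157; ≤10: 1 1 2 3 5 7 11 15 22 30 42 55 75 97 128 164; ≤11: 1 1 2 3 5 7 11 15 22 30 42 56 76 99 131 169; ≤12: 1 1 2 3 5 7 11 15 22 30 42 56 77 100 133 172; ≤13: 1 1 2 3 5 7 11 15 22 30 42 56 77 101 134 174; ≤14: 1 1 2 3 5 7 11 15 22 30 42 56 77 101 135 175. r_14(15) = 175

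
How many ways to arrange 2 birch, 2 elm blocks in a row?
4! / (2! × 2!) = 6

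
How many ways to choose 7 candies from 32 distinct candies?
C(32,7) = 32!/(7!×25!) = 3365856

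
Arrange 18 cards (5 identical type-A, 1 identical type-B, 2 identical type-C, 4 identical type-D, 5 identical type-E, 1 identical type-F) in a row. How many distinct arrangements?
18! / (5! × 1! × 2! × 4! × 5! × 1!) = 9262693440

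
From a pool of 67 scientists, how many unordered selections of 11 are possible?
C(67,11) = 67!/(11!×56!) = 1285063345176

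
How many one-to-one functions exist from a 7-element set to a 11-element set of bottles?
P(11,7) = 11!/(11-7)! = 1663200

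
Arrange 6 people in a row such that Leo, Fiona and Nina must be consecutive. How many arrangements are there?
Treat the 3 as one block: (6-3+1)! × 3! = 24 × 6 = 144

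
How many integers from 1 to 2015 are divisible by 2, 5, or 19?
⌊2015/2⌋+⌊2015/5⌋+⌊2015/19⌋ - ⌊2015/10⌋-⌊2015/38⌋-⌊2015/95⌋ + ⌊2015/190⌋ = 1007+403+106 - 201-53-21 + 10 = 1251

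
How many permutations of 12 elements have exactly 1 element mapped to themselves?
Choose the 1 fixed point C(12,1) = 12, derange the rest: !11 = Σ_{j=0}^{11} (-1)^j·11!/j! = 39916800 - 39916800 + 19958400 - 6652800 + 1663200 - 332640 + 55440 - 7920 + 990 - 110 + 11 - 1 = 14684570. Product = 12 × 14684570 = 176214840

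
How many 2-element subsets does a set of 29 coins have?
C(29,2) = 29!/(2!×27!) = 406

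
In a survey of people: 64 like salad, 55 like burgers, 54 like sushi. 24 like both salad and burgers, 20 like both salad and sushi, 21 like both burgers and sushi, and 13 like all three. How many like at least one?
|A∪B∪C| = 64+55+54-24-20-21+13 = 121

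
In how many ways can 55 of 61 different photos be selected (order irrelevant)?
C(61,55) = 61!/(55!×6!) = 55525372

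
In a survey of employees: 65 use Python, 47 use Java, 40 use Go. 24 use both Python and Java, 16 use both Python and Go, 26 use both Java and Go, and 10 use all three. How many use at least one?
|A∪B∪C| = 65+47+40-24-16-26+10 = 96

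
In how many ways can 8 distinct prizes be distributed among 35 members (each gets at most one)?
P(35,8) = 35!/(35-8)! = 948964262400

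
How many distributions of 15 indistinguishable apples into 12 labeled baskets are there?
C(15+12-1, 12-1) = C(26, 11) = 7726160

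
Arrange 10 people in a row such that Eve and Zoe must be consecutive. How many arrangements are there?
Treat the 2 as one block: (10-2+1)! × 2! = 362880 × 2 = 725760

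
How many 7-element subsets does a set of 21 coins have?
C(21,7) = 21!/(7!×14!) = 116280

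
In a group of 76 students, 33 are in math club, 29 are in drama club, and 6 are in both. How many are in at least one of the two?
|A∪B| = |A| + |B| - |A∩B| = 33 + 29 - 6 = 56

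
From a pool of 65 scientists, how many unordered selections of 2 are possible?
C(65,2) = 65!/(2!×63!) = 2080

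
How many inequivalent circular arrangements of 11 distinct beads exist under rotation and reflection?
(11-1)!/2 = 3628800/2 = 1814400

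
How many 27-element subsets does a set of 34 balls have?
C(34,27) = 34!/(27!×7!) = 5379616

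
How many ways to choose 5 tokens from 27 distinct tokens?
C(27,5) = 27!/(5!×22!) = 80730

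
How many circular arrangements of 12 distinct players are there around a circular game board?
Circular: fix one position, arrange the rest. (12-1)! = 39916800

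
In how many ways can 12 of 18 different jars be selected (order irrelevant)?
C(18,12) = 18!/(12!×6!) = 18564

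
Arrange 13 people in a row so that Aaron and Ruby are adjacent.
Treat as block: (13-1)! × 2! = 479001600 × 2 = 958003200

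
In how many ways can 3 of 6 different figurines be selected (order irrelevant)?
C(6,3) = 6!/(3!×3!) = 20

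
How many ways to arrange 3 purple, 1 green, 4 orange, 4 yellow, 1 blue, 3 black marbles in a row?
16! / (3! × 1! × 4! × 4! × 1! × 3!) = 1009008000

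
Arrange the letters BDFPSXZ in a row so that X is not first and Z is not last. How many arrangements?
By inclusion-exclusion: 7! - 2×(7-1)! + (7-2)! = 5040 - 1440 + 120 = 3720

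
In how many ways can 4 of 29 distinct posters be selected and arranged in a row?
P(29,4) = 29!/(29-4)! = 570024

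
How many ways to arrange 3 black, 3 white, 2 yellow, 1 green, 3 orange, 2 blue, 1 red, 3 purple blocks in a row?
18! / (3! × 3! × 2! × 1! × 3! × 2! × 1! × 3!) = 1235025792000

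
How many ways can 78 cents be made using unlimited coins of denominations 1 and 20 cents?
Coefficient of x^78 in 1/(1-x^1) · 1/(1-x^20). Use j coins of 20 for j = 0..⌊78/20⌋ = 3, the rest in 1s: 3 + 1 = 4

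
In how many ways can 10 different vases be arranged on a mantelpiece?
10! = 3628800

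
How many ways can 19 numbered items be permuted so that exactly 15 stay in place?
Choose the 15 fixed points C(19,15) = 3876, derange the rest: !4 = Σ_{j=0}^{4} (-1)^j·4!/j! = 24 - 24 + 12 - 4 + 1 = 9. Product = 3876 × 9 = 34884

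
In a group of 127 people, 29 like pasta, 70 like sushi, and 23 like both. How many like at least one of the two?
|A∪B| = |A| + |B| - |A∩B| = 29 + 70 - 23 = 76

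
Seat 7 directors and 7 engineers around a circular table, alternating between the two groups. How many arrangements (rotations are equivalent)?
Fix one of the directors: (7-1)! ways for the remaining directors, × 7! ways for the engineers = 720 × 5040 = 3628800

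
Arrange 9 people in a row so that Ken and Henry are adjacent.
Treat as block: (9-1)! × 2! = 40320 × 2 = 80640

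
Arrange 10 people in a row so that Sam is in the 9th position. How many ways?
Fix one position: (10-1)! = 362880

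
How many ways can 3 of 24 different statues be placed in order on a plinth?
P(24,3) = 24!/(24-3)! = 12144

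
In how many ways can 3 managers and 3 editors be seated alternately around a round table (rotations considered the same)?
Fix one of the managers: (3-1)! ways for the remaining managers, × 3! ways for the editors = 2 × 6 = 12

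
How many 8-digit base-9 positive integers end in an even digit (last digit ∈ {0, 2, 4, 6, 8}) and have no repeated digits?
Last∈{0,2,4,6,8}. Last=0: 40320. Last nonzero: 4×7×P(7,6) = 141120. Total = 181440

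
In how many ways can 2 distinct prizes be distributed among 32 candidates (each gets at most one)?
P(32,2) = 32!/(32-2)! = 992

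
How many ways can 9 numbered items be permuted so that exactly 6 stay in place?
Choose the 6 fixed points C(9,6) = 84, derange the rest: !3 = Σ_{j=0}^{3} (-1)^j·3!/j! = 6 - 6 + 3 - 1 = 2. Product = 84 × 2 = 168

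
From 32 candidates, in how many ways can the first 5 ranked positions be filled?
P(32,5) = 32!/(32-5)! = 24165120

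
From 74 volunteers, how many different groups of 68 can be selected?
C(74,68) = 74!/(68!×6!) = 185250786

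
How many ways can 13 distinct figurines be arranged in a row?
13! = 6227020800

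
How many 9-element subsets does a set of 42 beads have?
C(42,9) = 42!/(9!×33!) = 445891810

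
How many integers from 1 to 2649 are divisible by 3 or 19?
⌊2649/3⌋ + ⌊2649/19⌋ - ⌊2649/57⌋ = 883 + 139 - 46 = 976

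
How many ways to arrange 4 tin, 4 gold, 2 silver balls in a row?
10! / (4! × 4! × 2!) = 3150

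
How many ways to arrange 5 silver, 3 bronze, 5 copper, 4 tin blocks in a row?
17! / (5! × 3! × 5! × 4!) = 171531360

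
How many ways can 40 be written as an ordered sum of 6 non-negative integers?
C(40+6-1, 6-1) = C(45, 5) = 1221759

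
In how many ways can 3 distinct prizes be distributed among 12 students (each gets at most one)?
P(12,3) = 12!/(12-3)! = 1320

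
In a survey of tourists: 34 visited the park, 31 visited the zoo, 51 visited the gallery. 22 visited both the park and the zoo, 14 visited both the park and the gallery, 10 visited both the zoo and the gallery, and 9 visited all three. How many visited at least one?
|A∪B∪C| = 34+31+51-22-14-10+9 = 79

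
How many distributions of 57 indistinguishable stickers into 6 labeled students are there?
C(57+6-1, 6-1) = C(62, 5) = 6471002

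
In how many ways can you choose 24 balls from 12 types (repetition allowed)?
C(24+12-1, 12-1) = C(35, 11) = 417225900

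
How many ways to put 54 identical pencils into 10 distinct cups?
C(54+10-1, 10-1) = C(63, 9) = 23667689815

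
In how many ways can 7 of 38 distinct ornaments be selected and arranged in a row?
P(38,7) = 38!/(38-7)! = 63606090240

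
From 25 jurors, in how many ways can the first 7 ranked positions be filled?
P(25,7) = 25!/(25-7)! = 2422728000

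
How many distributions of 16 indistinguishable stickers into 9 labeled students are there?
C(16+9-1, 9-1) = C(24, 8) = 735471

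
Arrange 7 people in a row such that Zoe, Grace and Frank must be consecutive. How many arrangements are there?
Treat the 3 as one block: (7-3+1)! × 3! = 120 × 6 = 720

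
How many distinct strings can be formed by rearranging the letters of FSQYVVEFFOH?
11! / (1! × 1! × 1! × 2! × 3! × 1! × 1! × 1!) = 3326400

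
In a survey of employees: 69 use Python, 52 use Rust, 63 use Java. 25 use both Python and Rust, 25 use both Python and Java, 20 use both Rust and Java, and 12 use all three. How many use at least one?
|A∪B∪C| = 69+52+63-25-25-20+12 = 126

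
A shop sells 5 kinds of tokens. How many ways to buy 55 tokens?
C(55+5-1, 5-1) = C(59, 4) = 455126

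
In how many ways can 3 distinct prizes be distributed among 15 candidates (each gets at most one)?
P(15,3) = 15!/(15-3)! = 2730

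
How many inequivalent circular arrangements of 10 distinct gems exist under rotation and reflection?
(10-1)!/2 = 362880/2 = 181440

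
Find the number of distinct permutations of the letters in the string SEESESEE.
8! / (3! × 5!) = 56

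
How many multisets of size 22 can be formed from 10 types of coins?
C(22+10-1, 10-1) = C(31, 9) = 20160075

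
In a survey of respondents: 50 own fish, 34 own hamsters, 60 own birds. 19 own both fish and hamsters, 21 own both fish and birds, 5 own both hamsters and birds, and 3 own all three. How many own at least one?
|A∪B∪C| = 50+34+60-19-21-5+3 = 102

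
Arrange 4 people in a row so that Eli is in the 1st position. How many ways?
Fix one position: (4-1)! = 6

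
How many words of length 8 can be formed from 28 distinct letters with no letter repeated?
P(28,8) = 28!/(28-8)! = 125318793600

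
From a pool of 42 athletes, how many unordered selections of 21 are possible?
C(42,21) = 42!/(21!×21!) = 538257874440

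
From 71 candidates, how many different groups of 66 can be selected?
C(71,66) = 71!/(66!×5!) = 13019909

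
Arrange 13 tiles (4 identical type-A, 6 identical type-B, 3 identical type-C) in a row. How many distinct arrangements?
13! / (4! × 6! × 3!) = 60060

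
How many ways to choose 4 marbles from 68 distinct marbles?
C(68,4) = 68!/(4!×64!) = 814385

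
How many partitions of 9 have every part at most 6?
Let r_j(i) = number of partitions of i into parts ≤ j, for i = 0..9. r_1(i) = 1 for all i; r_j(i) = r_{j-1}(i) + r_j(i-j). Rows j = 2..6: ≤2: 1 1 2 2 3 3 4 4 5 5; ≤3: 1 1 2 3 4 5 7 8 10 12; ≤4: 1 1 2 3 5 6 9 11 15 18; ≤5: 1 1 2 3 5 7 10 13 18 23; ≤6: 1 1 2 3 5 7 11 14 20 26. r_6(9) = 26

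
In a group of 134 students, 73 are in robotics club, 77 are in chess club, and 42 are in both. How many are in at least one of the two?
|A∪B| = |A| + |B| - |A∩B| = 73 + 77 - 42 = 108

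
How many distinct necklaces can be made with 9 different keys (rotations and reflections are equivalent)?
(9-1)!/2 = 40320/2 = 20160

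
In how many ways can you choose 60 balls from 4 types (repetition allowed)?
C(60+4-1, 4-1) = C(63, 3) = 39711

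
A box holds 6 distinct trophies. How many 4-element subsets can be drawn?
C(6,4) = 6!/(4!×2!) = 15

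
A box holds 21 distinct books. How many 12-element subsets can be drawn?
C(21,12) = 21!/(12!×9!) = 293930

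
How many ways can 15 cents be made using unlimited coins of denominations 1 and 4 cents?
Coefficient of x^15 in 1/(1-x^1) · 1/(1-x^4). Use j coins of 4 for j = 0..⌊15/4⌋ = 3, the rest in 1s: 3 + 1 = 4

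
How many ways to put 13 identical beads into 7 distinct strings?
C(13+7-1, 7-1) = C(19, 6) = 27132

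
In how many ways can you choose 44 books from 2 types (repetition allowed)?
C(44+2-1, 2-1) = C(45, 1) = 45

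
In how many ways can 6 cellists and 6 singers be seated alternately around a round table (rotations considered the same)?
Fix one of the cellists: (6-1)! ways for the remaining cellists, × 6! ways for the singers = 120 × 720 = 86400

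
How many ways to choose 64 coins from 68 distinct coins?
C(68,64) = 68!/(64!×4!) = 814385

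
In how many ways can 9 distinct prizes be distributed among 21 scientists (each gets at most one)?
P(21,9) = 21!/(21-9)! = 106661318400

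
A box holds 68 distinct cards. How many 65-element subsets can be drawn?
C(68,65) = 68!/(65!×3!) = 50116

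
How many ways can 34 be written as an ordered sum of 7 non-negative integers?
C(34+7-1, 7-1) = C(40, 6) = 3838380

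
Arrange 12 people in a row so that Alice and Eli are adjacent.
Treat as block: (12-1)! × 2! = 39916800 × 2 = 79833600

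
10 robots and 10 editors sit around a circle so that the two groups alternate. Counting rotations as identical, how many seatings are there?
Fix one of the robots: (10-1)! ways for the remaining robots, × 10! ways for the editors = 362880 × 3628800 = 1316818944000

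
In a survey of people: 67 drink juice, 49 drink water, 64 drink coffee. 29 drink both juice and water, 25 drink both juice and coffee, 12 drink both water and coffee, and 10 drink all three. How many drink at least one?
|A∪B∪C| = 67+49+64-29-25-12+10 = 124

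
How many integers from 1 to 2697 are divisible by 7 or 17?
⌊2697/7⌋ + ⌊2697/17⌋ - ⌊2697/119⌋ = 385 + 158 - 22 = 521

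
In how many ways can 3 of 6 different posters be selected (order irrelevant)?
C(6,3) = 6!/(3!×3!) = 20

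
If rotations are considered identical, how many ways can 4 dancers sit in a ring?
Circular: fix one position, arrange the rest. (4-1)! = 6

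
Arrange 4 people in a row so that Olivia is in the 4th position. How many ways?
Fix one position: (4-1)! = 6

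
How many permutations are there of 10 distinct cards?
10! = 3628800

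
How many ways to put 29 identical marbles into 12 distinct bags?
C(29+12-1, 12-1) = C(40, 11) = 2311801440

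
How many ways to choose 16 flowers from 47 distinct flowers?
C(47,16) = 47!/(16!×31!) = 1503232609098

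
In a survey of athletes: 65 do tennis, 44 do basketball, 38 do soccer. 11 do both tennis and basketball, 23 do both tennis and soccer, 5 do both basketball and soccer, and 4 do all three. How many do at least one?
|A∪B∪C| = 65+44+38-11-23-5+4 = 112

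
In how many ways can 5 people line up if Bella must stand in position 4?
Fix one position: (5-1)! = 24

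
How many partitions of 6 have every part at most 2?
Let r_j(i) = number of partitions of i into parts ≤ j, for i = 0..6. r_1(i) = 1 for all i; r_j(i) = r_{j-1}(i) + r_j(i-j). Rows j = 2..2: ≤2: 1 1 2 2 3 3 4. r_2(6) = 4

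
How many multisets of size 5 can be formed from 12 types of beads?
C(5+12-1, 12-1) = C(16, 11) = 4368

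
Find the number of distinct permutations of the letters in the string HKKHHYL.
7! / (2! × 1! × 3! × 1!) = 420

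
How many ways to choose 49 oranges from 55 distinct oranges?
C(55,49) = 55!/(49!×6!) = 28989675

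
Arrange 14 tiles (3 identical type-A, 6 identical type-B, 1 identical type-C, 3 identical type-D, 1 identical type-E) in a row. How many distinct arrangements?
14! / (3! × 6! × 1! × 3! × 1!) = 3363360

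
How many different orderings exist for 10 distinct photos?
10! = 3628800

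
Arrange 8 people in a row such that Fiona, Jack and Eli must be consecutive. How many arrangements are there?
Treat the 3 as one block: (8-3+1)! × 3! = 720 × 6 = 4320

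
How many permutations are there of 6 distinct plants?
6! = 720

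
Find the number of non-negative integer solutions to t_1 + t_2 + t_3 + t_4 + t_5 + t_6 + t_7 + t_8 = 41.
C(41+8-1, 8-1) = C(48, 7) = 73629072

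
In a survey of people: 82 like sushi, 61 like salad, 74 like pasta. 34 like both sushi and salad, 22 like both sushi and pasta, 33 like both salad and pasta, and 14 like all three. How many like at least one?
|A∪B∪C| = 82+61+74-34-22-33+14 = 142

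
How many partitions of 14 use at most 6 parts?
By conjugation, equals partitions of 14 into parts ≤ 6. Let r_j(i) = number of partitions of i into parts ≤ j, for i = 0..14. r_1(i) = 1 for all i; r_j(i) = r_{j-1}(i) + r_j(i-j). Rows j = 2..6: ≤2: 1 1 2 2 3 3 4 4 5 5 6 6 7 7 8; ≤3: 1 1 2 3 4 5 7 8 10 12 14 16 19 21 24; ≤4: 1 1 2 3 5 6 9 11 15 18 23 27 34 39 47; ≤5: 1 1 2 3 5 7 10 13 18 23 30 37 47 57 70; ≤6: 1 1 2 3 5 7 11 14 20 26 35 44 58 71 90. r_6(14) = 90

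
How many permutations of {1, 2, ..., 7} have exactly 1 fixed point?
Choose the 1 fixed point C(7,1) = 7, derange the rest: !6 = Σ_{j=0}^{6} (-1)^j·6!/j! = 720 - 720 + 360 - 120 + 30 - 6 + 1 = 265. Product = 7 × 265 = 1855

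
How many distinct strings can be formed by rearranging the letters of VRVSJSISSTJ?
11! / (1! × 2! × 1! × 1! × 4! × 2!) = 415800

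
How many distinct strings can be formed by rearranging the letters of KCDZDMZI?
8! / (2! × 1! × 1! × 1! × 2! × 1!) = 10080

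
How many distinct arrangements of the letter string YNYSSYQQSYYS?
12! / (5! × 2! × 1! × 4!) = 83160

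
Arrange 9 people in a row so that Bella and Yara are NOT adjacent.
Total - adjacent = 9! - (9-1)!×2 = 362880 - 80640 = 282240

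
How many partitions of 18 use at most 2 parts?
By conjugation, equals partitions of 18 into parts ≤ 2. Let r_j(i) = number of partitions of i into parts ≤ j, for i = 0..18. r_1(i) = 1 for all i; r_j(i) = r_{j-1}(i) + r_j(i-j). Rows j = 2..2: ≤2: 1 1 2 2 3 3 4 4 5 5 6 6 7 7 8 8 9 9 10. r_2(18) = 10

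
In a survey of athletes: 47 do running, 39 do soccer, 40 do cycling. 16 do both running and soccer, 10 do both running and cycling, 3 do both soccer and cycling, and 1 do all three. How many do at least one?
|A∪B∪C| = 47+39+40-16-10-3+1 = 98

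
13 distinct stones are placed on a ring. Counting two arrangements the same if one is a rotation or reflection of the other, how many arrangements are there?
(13-1)!/2 = 479001600/2 = 239500800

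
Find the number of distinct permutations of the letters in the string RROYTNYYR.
9! / (3! × 1! × 1! × 1! × 3!) = 10080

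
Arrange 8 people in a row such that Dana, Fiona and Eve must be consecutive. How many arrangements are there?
Treat the 3 as one block: (8-3+1)! × 3! = 720 × 6 = 4320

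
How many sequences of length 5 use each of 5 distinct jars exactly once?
5! = 120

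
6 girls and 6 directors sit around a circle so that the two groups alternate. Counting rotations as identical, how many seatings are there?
Fix one of the girls: (6-1)! ways for the remaining girls, × 6! ways for the directors = 120 × 720 = 86400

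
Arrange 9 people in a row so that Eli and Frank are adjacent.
Treat as block: (9-1)! × 2! = 40320 × 2 = 80640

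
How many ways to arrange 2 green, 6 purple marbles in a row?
8! / (2! × 6!) = 28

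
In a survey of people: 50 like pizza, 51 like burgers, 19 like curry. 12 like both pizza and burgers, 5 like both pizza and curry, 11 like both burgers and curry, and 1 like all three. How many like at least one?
|A∪B∪C| = 50+51+19-12-5-11+1 = 93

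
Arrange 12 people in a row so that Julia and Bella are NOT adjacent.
Total - adjacent = 12! - (12-1)!×2 = 479001600 - 79833600 = 399168000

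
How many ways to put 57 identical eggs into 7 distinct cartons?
C(57+7-1, 7-1) = C(63, 6) = 67945521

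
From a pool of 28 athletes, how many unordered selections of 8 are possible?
C(28,8) = 28!/(8!×20!) = 3108105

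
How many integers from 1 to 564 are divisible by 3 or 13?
⌊564/3⌋ + ⌊564/13⌋ - ⌊564/39⌋ = 188 + 43 - 14 = 217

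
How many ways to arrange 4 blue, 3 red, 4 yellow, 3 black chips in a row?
14! / (4! × 3! × 4! × 3!) = 4204200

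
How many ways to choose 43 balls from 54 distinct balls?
C(54,43) = 54!/(43!×11!) = 95722852680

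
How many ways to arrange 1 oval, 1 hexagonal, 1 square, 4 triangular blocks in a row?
7! / (1! × 1! × 1! × 4!) = 210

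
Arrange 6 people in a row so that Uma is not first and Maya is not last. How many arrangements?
By inclusion-exclusion: 6! - 2×(6-1)! + (6-2)! = 720 - 240 + 24 = 504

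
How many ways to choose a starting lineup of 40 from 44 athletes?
C(44,40) = 44!/(40!×4!) = 135751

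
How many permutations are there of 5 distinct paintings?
5! = 120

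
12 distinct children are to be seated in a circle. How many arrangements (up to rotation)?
Circular: fix one position, arrange the rest. (12-1)! = 39916800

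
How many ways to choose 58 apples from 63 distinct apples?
C(63,58) = 63!/(58!×5!) = 7028847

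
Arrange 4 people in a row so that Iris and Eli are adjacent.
Treat as block: (4-1)! × 2! = 6 × 2 = 12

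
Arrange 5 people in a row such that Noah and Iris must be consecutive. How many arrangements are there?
Treat the 2 as one block: (5-2+1)! × 2! = 24 × 2 = 48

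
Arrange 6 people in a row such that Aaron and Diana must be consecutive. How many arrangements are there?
Treat the 2 as one block: (6-2+1)! × 2! = 120 × 2 = 240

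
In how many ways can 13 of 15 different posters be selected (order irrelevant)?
C(15,13) = 15!/(13!×2!) = 105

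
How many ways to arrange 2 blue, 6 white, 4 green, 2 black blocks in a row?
14! / (2! × 6! × 4! × 2!) = 1261260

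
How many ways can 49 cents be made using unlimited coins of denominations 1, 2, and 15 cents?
Coefficient of x^49 in 1/(1-x^1) · 1/(1-x^2) · 1/(1-x^15). Case on j = number of 15-cent coins (j = 0..3); remainder r = 49 - 15j is made from {1,2} in ⌊r/2⌋+1 ways. r = 49, 34, 19, 4 → 25 + 18 + 10 + 3 = 56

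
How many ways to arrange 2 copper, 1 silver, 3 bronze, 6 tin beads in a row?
12! / (2! × 1! × 3! × 6!) = 55440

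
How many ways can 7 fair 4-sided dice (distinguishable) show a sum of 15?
Coefficient of x^15 in (x + x² + ... + x^4)^7. By inclusion-exclusion on dice exceeding 4: Σ_j (-1)^j C(7,j)·C(15-1-4j, 6) = C(7,0)·C(14,6) - C(7,1)·C(10,6) + C(7,2)·C(6,6) = 1·3003 - 7·210 + 21·1 = 1554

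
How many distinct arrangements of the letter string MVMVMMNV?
8! / (3! × 1! × 4!) = 280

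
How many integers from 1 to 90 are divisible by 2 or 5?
⌊90/2⌋ + ⌊90/5⌋ - ⌊90/10⌋ = 45 + 18 - 9 = 54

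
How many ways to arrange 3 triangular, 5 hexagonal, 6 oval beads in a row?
14! / (3! × 5! × 6!) = 168168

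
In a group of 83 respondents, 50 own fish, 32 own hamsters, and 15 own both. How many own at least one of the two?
|A∪B| = |A| + |B| - |A∩B| = 50 + 32 - 15 = 67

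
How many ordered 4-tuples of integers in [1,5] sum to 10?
Coefficient of x^10 in (x + x² + ... + x^5)^4. By inclusion-exclusion on dice exceeding 5: Σ_j (-1)^j C(4,j)·C(10-1-5j, 3) = C(4,0)·C(9,3) - C(4,1)·C(4,3) = 1·84 - 4·4 = 68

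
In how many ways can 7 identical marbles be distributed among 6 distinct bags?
C(7+6-1, 6-1) = C(12, 5) = 792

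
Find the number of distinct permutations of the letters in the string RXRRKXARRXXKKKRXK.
17! / (6! × 5! × 1! × 5!) = 34306272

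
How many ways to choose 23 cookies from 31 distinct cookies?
C(31,23) = 31!/(23!×8!) = 7888725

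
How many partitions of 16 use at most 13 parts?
By conjugation, equals partitions of 16 into parts ≤ 13. Let r_j(i) = number of partitions of i into parts ≤ j, for i = 0..16. r_1(i) = 1 for all i; r_j(i) = r_{j-1}(i) + r_j(i-j). Rows j = 2..13: ≤2: 1 1 2 2 3 3 4 4 5 5 6 6 7 7 8 8 9; ≤3: 1 1 2 3 4 5 7 8 10 12 14 16 19 21 24 27 30; ≤4: 1 1 2 3 5 6 9 11 15 18 23 27 34 39 47 54 64; ≤5: 1 1 2 3 5 7 10 13 18 23 30 37 47 57 70 84 101; ≤6: 1 1 2 3 5 7 11 14 20 26 35 44 58 71 90 110 136; ≤7: 1 1 2 3 5 7 11 15 21 28 38 49 65 82 105 131 164; ≤8: 1 1 2 3 5 7 11 15 22 29 40 52 70 89 116 146 186; ≤9: 1 1 2 3 5 7 11 15 22 30 41 54 73 94 123 157 201; ≤10: 1 1 2 3 5 7 11 15 22 30 42 55 75 97 128 164 212; ≤11: 1 1 2 3 5 7 11 15 22 30 42 56 76 99 131 169 219; ≤12: 1 1 2 3 5 7 11 15 22 30 42 56 77 100 133 172 224; ≤13: 1 1 2 3 5 7 11 15 22 30 42 56 77 101 134 174 227. r_13(16) = 227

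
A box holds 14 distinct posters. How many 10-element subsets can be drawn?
C(14,10) = 14!/(10!×4!) = 1001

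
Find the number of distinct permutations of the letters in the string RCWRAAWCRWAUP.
13! / (3! × 3! × 2! × 1! × 1! × 3!) = 14414400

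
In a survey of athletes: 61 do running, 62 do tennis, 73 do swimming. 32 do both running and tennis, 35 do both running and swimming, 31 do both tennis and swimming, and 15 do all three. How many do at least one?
|A∪B∪C| = 61+62+73-32-35-31+15 = 113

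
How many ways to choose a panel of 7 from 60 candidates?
C(60,7) = 60!/(7!×53!) = 386206920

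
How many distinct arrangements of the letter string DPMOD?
5! / (2! × 1! × 1! × 1!) = 60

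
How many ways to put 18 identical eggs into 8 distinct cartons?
C(18+8-1, 8-1) = C(25, 7) = 480700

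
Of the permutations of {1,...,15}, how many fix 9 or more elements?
Exactly j fixed points: C(15,j)·!(15-j); sum over j ≥ 9 (derangement numbers via !m = (m-1)·(!(m-1) + !(m-2)): !0..!6 = 1, 0, 1, 2, 9, 44, 265). Σ_{j=9}^{15} C(15,j)·!(15-j) = C(15,9)·!6 + C(15,10)·!5 + C(15,11)·!4 + C(15,12)·!3 + C(15,13)·!2 + C(15,14)·!1 + C(15,15)·!0 = 5005·265 + 3003·44 + 1365·9 + 455·2 + 105·1 + 15·0 + 1·1 = 1471758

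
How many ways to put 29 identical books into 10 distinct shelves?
C(29+10-1, 10-1) = C(38, 9) = 163011640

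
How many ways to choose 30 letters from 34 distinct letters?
C(34,30) = 34!/(30!×4!) = 46376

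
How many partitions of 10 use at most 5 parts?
By conjugation, equals partitions of 10 into parts ≤ 5. Let r_j(i) = number of partitions of i into parts ≤ j, for i = 0..10. r_1(i) = 1 for all i; r_j(i) = r_{j-1}(i) + r_j(i-j). Rows j = 2..5: ≤2: 1 1 2 2 3 3 4 4 5 5 6; ≤3: 1 1 2 3 4 5 7 8 10 12 14; ≤4: 1 1 2 3 5 6 9 11 15 18 23; ≤5: 1 1 2 3 5 7 10 13 18 23 30. r_5(10) = 30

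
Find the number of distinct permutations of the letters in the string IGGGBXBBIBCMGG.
14! / (1! × 1! × 4! × 5! × 2! × 1!) = 15135120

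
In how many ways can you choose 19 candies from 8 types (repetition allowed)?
C(19+8-1, 8-1) = C(26, 7) = 657800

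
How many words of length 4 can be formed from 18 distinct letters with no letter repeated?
P(18,4) = 18!/(18-4)! = 73440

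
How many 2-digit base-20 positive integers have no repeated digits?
First digit: 19 choices (nonzero). Then descending: 19 × 19 = 361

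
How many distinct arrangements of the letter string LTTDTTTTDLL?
11! / (2! × 3! × 6!) = 4620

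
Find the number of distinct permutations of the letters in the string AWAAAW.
6! / (2! × 4!) = 15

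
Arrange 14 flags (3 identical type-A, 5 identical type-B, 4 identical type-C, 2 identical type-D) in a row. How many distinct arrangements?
14! / (3! × 5! × 4! × 2!) = 2522520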